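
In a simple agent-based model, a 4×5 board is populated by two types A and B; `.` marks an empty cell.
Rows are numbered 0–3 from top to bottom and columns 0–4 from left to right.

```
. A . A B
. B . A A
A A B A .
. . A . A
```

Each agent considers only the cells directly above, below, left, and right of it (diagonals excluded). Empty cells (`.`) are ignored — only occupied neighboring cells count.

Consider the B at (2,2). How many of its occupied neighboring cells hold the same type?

0

Occupied neighbors of (2,2): (3,2)=A, (2,1)=A, (2,3)=A.
Same type (B): 0 of 3.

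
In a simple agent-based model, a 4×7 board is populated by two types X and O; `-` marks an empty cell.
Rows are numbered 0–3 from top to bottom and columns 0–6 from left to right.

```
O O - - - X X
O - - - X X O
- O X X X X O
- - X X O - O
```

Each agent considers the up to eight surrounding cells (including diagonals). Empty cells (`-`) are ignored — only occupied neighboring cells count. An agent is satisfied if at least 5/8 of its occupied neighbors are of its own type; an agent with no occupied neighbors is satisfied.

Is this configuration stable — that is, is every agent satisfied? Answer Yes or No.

No

(0,0)O 2/2 ok
(0,1)O 2/2 ok
(0,5)X 3/4 ok
(0,6)X 2/3 ok
(1,0)O 3/3 ok
(1,4)X 5/5 ok
(1,5)X 5/7 ok
(1,6)O 1/5 unhappy
(2,1)O 1/3 unhappy
(2,2)X 3/4 ok
(2,3)X 5/6 ok
(2,4)X 5/6 ok
(2,5)X 3/7 unhappy
(2,6)O 2/4 unhappy
(3,2)X 3/4 ok
(3,3)X 4/5 ok
(3,4)O 0/4 unhappy
(3,6)O 1/2 unhappy
For instance (1,6) has only 1/5 same-type neighbors, below 5/8.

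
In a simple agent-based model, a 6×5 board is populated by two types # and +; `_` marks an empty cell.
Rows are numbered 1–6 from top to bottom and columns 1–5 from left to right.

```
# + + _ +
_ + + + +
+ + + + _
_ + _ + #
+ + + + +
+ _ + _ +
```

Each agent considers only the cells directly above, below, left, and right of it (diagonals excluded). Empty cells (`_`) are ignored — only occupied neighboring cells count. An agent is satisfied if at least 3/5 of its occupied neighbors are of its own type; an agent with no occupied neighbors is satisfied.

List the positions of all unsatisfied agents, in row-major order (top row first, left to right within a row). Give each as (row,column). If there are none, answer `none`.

(1,1), (4,5)

Row 1: (1,1)# 0/1 not · (1,2)+ 2/3 satisfied · (1,3)+ 2/2 satisfied · (1,5)+ 1/1 satisfied
Row 2: (2,2)+ 3/3 satisfied · (2,3)+ 4/4 satisfied · (2,4)+ 3/3 satisfied · (2,5)+ 2/2 satisfied
Row 3: (3,1)+ 1/1 satisfied · (3,2)+ 4/4 satisfied · (3,3)+ 3/3 satisfied · (3,4)+ 3/3 satisfied
Row 4: (4,2)+ 2/2 satisfied · (4,4)+ 2/3 satisfied · (4,5)# 0/2 not
Row 5: (5,1)+ 2/2 satisfied · (5,2)+ 3/3 satisfied · (5,3)+ 3/3 satisfied · (5,4)+ 3/3 satisfied · (5,5)+ 2/3 satisfied
Row 6: (6,1)+ 1/1 satisfied · (6,3)+ 1/1 satisfied · (6,5)+ 1/1 satisfied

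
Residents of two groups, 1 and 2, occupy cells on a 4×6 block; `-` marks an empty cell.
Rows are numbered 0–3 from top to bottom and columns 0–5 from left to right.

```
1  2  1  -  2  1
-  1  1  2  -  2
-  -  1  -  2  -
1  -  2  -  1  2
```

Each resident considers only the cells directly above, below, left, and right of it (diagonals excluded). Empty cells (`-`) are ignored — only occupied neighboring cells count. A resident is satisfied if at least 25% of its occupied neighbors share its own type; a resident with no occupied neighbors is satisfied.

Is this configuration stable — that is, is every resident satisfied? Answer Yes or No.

(0,0)1 0/1 not
(0,1)2 0/3 not
(0,2)1 1/2 satisfied
(0,4)2 0/1 not
(0,5)1 0/2 not
(1,1)1 1/2 satisfied
(1,2)1 3/4 satisfied
(1,3)2 0/1 not
(1,5)2 0/1 not
(2,2)1 1/2 satisfied
(2,4)2 0/1 not
(3,0)1 0/0 satisfied
(3,2)2 0/1 not
(3,4)1 0/2 not
(3,5)2 0/1 not
For instance (0,0) has only 0/1 same-type neighbors, below 1/4.

No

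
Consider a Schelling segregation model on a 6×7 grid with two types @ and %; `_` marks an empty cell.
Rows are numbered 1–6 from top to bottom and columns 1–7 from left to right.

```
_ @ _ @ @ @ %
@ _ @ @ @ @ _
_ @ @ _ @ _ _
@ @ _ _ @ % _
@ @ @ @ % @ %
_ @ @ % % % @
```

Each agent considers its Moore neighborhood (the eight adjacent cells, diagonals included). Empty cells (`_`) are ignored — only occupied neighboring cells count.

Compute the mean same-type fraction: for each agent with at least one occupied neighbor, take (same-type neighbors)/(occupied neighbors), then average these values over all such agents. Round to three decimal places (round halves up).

Row 1: (1,2)@ 2/2 · (1,4)@ 4/4 · (1,5)@ 5/5 · (1,6)@ 3/4 · (1,7)% 0/2
Row 2: (2,1)@ 2/2 · (2,3)@ 5/5 · (2,4)@ 6/6 · (2,5)@ 6/6 · (2,6)@ 4/5
Row 3: (3,2)@ 5/5 · (3,3)@ 4/4 · (3,5)@ 4/5
Row 4: (4,1)@ 4/4 · (4,2)@ 6/6 · (4,5)@ 3/5 · (4,6)% 2/5
Row 5: (5,1)@ 4/4 · (5,2)@ 6/6 · (5,3)@ 5/6 · (5,4)@ 3/6 · (5,5)% 4/7 · (5,6)@ 2/7 · (5,7)% 2/4
Row 6: (6,2)@ 4/4 · (6,3)@ 4/5 · (6,4)% 2/5 · (6,5)% 3/5 · (6,6)% 3/5 · (6,7)@ 1/3
Sum over 30 agents: 2/2 + 4/4 + 5/5 + 3/4 + 0/2 + 2/2 + 5/5 + 6/6 + 6/6 + 4/5 + 5/5 + 4/4 + 4/5 + 4/4 + 6/6 + 3/5 + 2/5 + 4/4 + 6/6 + 5/6 + 3/6 + 4/7 + 2/7 + 2/4 + 4/4 + 4/5 + 2/5 + 3/5 + 3/5 + 1/3 = 1913/84; mean = 1913/84 ÷ 30 = 1913/2520 = 0.759126… → 0.759.

0.759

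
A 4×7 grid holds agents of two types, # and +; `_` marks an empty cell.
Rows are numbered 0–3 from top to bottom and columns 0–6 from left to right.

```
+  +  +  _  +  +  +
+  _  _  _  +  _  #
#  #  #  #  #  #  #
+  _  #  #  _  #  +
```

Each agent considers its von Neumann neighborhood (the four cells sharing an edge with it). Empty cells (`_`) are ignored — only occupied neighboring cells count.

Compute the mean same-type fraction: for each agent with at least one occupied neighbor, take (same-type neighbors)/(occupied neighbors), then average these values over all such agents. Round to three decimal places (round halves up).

0.722

(0,0)+ 2/2
(0,1)+ 2/2
(0,2)+ 1/1
(0,4)+ 2/2
(0,5)+ 2/2
(0,6)+ 1/2
(1,0)+ 1/2
(1,4)+ 1/2
(1,6)# 1/2
(2,0)# 1/3
(2,1)# 2/2
(2,2)# 3/3
(2,3)# 3/3
(2,4)# 2/3
(2,5)# 3/3
(2,6)# 2/3
(3,0)+ 0/1
(3,2)# 2/2
(3,3)# 2/2
(3,5)# 1/2
(3,6)+ 0/2
Sum over 21 agents: 2/2 + 2/2 + 1/1 + 2/2 + 2/2 + 1/2 + 1/2 + 1/2 + 1/2 + 1/3 + 2/2 + 3/3 + 3/3 + 2/3 + 3/3 + 2/3 + 0/1 + 2/2 + 2/2 + 1/2 + 0/2 = 91/6; mean = 91/6 ÷ 21 = 13/18 = 0.722222… → 0.722.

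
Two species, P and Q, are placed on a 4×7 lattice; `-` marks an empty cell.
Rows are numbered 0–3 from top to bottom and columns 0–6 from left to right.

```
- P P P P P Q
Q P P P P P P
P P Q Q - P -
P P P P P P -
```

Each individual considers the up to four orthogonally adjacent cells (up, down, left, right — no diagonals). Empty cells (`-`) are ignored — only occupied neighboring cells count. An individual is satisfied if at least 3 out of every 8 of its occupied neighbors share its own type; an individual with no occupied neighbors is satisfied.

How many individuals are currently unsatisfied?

4

Row 0: (0,1)P 2/2 ok · (0,2)P 3/3 ok · (0,3)P 3/3 ok · (0,4)P 3/3 ok · (0,5)P 2/3 ok · (0,6)Q 0/2 unhappy
Row 1: (1,0)Q 0/2 unhappy · (1,1)P 3/4 ok · (1,2)P 3/4 ok · (1,3)P 3/4 ok · (1,4)P 3/3 ok · (1,5)P 4/4 ok · (1,6)P 1/2 ok
Row 2: (2,0)P 2/3 ok · (2,1)P 3/4 ok · (2,2)Q 1/4 unhappy · (2,3)Q 1/3 unhappy · (2,5)P 2/2 ok
Row 3: (3,0)P 2/2 ok · (3,1)P 3/3 ok · (3,2)P 2/3 ok · (3,3)P 2/3 ok · (3,4)P 2/2 ok · (3,5)P 2/2 ok
Unsatisfied: (0,6), (1,0), (2,2), (2,3) — 4 in total.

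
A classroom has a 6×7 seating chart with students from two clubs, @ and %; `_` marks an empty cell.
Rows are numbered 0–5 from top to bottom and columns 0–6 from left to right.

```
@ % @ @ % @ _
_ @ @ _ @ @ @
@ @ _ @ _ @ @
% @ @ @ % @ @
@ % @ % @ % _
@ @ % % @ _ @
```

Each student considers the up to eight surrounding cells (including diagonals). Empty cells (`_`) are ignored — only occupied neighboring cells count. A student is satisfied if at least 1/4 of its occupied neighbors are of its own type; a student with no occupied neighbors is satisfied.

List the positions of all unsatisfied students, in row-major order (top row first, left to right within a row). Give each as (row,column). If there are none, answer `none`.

Row 0: (0,0)@ 1/2 satisfied · (0,1)% 0/4 not · (0,2)@ 3/4 satisfied · (0,3)@ 3/4 satisfied · (0,4)% 0/4 not · (0,5)@ 3/4 satisfied
Row 1: (1,1)@ 5/6 satisfied · (1,2)@ 5/6 satisfied · (1,4)@ 5/6 satisfied · (1,5)@ 5/6 satisfied · (1,6)@ 4/4 satisfied
Row 2: (2,0)@ 3/4 satisfied · (2,1)@ 5/6 satisfied · (2,3)@ 4/5 satisfied · (2,5)@ 6/7 satisfied · (2,6)@ 5/5 satisfied
Row 3: (3,0)% 1/5 not · (3,1)@ 5/7 satisfied · (3,2)@ 5/7 satisfied · (3,3)@ 4/6 satisfied · (3,4)% 2/7 satisfied · (3,5)@ 4/6 satisfied · (3,6)@ 3/4 satisfied
Row 4: (4,0)@ 3/5 satisfied · (4,1)% 2/8 satisfied · (4,2)@ 4/8 satisfied · (4,3)% 3/8 satisfied · (4,4)@ 3/7 satisfied · (4,5)% 1/6 not
Row 5: (5,0)@ 2/3 satisfied · (5,1)@ 3/5 satisfied · (5,2)% 3/5 satisfied · (5,3)% 2/5 satisfied · (5,4)@ 1/4 satisfied · (5,6)@ 0/1 not

(0,1), (0,4), (3,0), (4,5), (5,6)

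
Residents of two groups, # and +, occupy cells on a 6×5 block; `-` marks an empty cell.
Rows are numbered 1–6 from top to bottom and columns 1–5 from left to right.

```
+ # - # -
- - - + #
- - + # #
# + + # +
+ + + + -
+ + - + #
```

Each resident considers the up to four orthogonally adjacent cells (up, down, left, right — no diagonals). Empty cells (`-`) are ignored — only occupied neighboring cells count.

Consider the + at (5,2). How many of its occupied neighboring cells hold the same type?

Occupied neighbors of (5,2): (4,2)=+, (6,2)=+, (5,1)=+, (5,3)=+.
Same type (+): 4 of 4.

4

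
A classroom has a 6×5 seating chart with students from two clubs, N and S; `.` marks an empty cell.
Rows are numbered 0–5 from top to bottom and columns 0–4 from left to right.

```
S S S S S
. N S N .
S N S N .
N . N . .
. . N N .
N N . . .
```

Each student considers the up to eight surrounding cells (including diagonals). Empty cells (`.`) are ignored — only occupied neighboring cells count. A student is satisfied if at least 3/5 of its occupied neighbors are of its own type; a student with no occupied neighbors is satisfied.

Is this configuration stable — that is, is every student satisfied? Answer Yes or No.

No

(0,0)S 1/2 not
(0,1)S 3/4 satisfied
(0,2)S 3/5 satisfied
(0,3)S 3/4 satisfied
(0,4)S 1/2 not
(1,1)N 1/7 not
(1,2)S 4/8 not
(1,3)N 1/6 not
(2,0)S 0/3 not
(2,1)N 3/6 not
(2,2)S 1/6 not
(2,3)N 2/4 not
(3,0)N 1/2 not
(3,2)N 4/5 satisfied
(4,2)N 3/3 satisfied
(4,3)N 2/2 satisfied
(5,0)N 1/1 satisfied
(5,1)N 2/2 satisfied
For instance (0,0) has only 1/2 same-type neighbors, below 3/5.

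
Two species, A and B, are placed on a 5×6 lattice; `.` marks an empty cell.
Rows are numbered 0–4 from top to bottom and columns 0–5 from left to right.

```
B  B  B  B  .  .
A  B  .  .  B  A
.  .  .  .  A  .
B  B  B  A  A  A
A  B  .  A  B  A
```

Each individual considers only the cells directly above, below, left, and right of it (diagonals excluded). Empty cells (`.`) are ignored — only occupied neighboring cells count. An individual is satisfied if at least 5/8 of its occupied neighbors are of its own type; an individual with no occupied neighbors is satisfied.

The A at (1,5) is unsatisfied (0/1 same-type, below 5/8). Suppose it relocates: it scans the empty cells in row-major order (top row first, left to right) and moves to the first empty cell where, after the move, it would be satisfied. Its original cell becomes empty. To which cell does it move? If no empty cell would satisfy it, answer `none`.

(0,5)

Vacating (1,5). Empty cells in order:
  (0,4): 0/2 same-type → still unsatisfied.
  (0,5): 0/0 same-type → satisfied — stop here.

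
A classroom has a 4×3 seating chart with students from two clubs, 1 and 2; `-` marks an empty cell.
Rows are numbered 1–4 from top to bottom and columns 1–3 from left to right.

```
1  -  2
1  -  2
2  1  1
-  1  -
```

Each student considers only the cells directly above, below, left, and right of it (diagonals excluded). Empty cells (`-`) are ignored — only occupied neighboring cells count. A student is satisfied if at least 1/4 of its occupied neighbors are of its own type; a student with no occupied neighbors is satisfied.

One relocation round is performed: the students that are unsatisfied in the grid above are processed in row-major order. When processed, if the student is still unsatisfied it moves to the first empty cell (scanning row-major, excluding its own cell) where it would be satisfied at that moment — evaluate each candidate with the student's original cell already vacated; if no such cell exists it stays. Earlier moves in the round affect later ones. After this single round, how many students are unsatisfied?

0

Initially unsatisfied (in order): (3,1).
  (3,1) → (1,2).
Resulting grid:
1 2 2
1 - 2
- 1 1
- 1 -
All satisfied now.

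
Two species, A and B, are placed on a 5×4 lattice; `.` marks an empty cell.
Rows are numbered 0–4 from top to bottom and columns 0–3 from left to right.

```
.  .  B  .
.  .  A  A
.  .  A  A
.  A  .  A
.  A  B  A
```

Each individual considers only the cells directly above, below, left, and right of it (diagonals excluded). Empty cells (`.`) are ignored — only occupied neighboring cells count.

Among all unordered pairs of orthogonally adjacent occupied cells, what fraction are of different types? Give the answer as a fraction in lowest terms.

Scan each occupied cell's neighbors to the right and below so each pair is counted once.
Row 0: B(0,2)–A(1,2)≠  → 1/1 unlike.
Row 1: A(1,2)–A(1,3)= A(1,2)–A(2,2)= A(1,3)–A(2,3)=  → 0/3 unlike.
Row 2: A(2,2)–A(2,3)= A(2,3)–A(3,3)=  → 0/2 unlike.
Row 3: A(3,1)–A(4,1)= A(3,3)–A(4,3)=  → 0/2 unlike.
Row 4: A(4,1)–B(4,2)≠ B(4,2)–A(4,3)≠  → 2/2 unlike.
Total adjacent occupied pairs: 10; unlike-type pairs: 3.
3/10 is already in lowest terms.

3/10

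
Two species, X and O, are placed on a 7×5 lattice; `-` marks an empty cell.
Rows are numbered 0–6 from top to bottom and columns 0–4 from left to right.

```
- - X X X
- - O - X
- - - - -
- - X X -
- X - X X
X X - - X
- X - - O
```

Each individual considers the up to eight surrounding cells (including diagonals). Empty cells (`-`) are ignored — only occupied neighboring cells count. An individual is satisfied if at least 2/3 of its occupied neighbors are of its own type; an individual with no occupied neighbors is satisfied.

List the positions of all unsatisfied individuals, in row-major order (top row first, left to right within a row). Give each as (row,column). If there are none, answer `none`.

Row 0: (0,2)X 1/2 ✗ · (0,3)X 3/4 ✓ · (0,4)X 2/2 ✓
Row 1: (1,2)O 0/2 ✗ · (1,4)X 2/2 ✓
Row 3: (3,2)X 3/3 ✓ · (3,3)X 3/3 ✓
Row 4: (4,1)X 3/3 ✓ · (4,3)X 4/4 ✓ · (4,4)X 3/3 ✓
Row 5: (5,0)X 3/3 ✓ · (5,1)X 3/3 ✓ · (5,4)X 2/3 ✓
Row 6: (6,1)X 2/2 ✓ · (6,4)O 0/1 ✗

(0,2), (1,2), (6,4)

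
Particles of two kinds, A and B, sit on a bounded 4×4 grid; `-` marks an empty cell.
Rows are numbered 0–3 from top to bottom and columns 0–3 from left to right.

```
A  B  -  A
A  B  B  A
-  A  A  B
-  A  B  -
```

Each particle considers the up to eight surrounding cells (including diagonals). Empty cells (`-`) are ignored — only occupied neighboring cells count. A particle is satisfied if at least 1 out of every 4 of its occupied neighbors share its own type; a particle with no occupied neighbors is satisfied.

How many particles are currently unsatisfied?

0

Row 0: (0,0)A 1/3 ✓ · (0,1)B 2/4 ✓ · (0,3)A 1/2 ✓
Row 1: (1,0)A 2/4 ✓ · (1,1)B 2/6 ✓ · (1,2)B 3/7 ✓ · (1,3)A 2/4 ✓
Row 2: (2,1)A 3/6 ✓ · (2,2)A 3/7 ✓ · (2,3)B 2/4 ✓
Row 3: (3,1)A 2/3 ✓ · (3,2)B 1/4 ✓
Every one meets the threshold.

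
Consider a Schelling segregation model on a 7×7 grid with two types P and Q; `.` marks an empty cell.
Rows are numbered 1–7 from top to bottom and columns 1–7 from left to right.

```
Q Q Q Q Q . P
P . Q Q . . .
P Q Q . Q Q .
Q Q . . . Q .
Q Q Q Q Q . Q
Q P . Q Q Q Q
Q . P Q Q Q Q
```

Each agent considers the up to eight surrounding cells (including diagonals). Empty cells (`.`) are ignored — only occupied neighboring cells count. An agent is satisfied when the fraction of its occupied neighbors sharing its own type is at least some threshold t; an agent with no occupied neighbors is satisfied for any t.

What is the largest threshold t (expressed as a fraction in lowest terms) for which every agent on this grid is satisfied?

1/6

(1,1)Q 1/2
(1,2)Q 3/4
(1,3)Q 4/4
(1,4)Q 4/4
(1,5)Q 2/2
(1,7)P — no occupied neighbors
(2,1)P 1/4
(2,3)Q 6/6
(2,4)Q 6/6
(3,1)P 1/4
(3,2)Q 4/6
(3,3)Q 4/4
(3,5)Q 3/3
(3,6)Q 2/2
(4,1)Q 4/5
(4,2)Q 6/7
(4,6)Q 4/4
(5,1)Q 4/5
(5,2)Q 5/6
(5,3)Q 4/5
(5,4)Q 4/4
(5,5)Q 5/5
(5,7)Q 3/3
(6,1)Q 3/4
(6,2)P 1/6
(6,4)Q 6/7
(6,5)Q 7/7
(6,6)Q 7/7
(6,7)Q 4/4
(7,1)Q 1/2
(7,3)P 1/3
(7,4)Q 3/4
(7,5)Q 5/5
(7,6)Q 5/5
(7,7)Q 3/3
The smallest same-type fraction is 1/6 at (6,2), which reduces to 1/6. Any threshold above that leaves this agent unsatisfied.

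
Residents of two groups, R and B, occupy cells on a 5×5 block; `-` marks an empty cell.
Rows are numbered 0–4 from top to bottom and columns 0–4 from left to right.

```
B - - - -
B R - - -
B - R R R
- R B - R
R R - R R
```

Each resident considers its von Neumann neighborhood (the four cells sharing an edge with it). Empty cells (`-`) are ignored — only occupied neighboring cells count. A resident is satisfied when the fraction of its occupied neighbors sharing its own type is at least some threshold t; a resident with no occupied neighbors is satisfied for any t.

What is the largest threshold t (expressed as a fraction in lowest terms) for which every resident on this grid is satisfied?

Row 0: (0,0)B 1/1
Row 1: (1,0)B 2/3 · (1,1)R 0/1
Row 2: (2,0)B 1/1 · (2,2)R 1/2 · (2,3)R 2/2 · (2,4)R 2/2
Row 3: (3,1)R 1/2 · (3,2)B 0/2 · (3,4)R 2/2
Row 4: (4,0)R 1/1 · (4,1)R 2/2 · (4,3)R 1/1 · (4,4)R 2/2
The smallest same-type fraction is 0/1 at (1,1), which reduces to 0/1. Any threshold above that leaves this resident unsatisfied.

0/1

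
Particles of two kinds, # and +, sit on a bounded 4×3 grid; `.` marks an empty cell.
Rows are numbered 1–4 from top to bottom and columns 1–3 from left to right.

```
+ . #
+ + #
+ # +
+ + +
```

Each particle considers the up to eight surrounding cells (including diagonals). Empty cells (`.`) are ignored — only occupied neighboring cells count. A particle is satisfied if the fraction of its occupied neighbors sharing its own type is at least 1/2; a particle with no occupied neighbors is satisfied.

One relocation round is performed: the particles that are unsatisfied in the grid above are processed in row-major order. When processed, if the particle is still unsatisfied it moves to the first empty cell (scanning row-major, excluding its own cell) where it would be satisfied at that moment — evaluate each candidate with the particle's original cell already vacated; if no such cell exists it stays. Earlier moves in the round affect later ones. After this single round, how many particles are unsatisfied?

1

Initially unsatisfied (in order): (3,2).
  (3,2): no empty cell satisfies it; stays.
Resulting grid:
+ . #
+ + #
+ # +
+ + +
Unsatisfied now: (3,2).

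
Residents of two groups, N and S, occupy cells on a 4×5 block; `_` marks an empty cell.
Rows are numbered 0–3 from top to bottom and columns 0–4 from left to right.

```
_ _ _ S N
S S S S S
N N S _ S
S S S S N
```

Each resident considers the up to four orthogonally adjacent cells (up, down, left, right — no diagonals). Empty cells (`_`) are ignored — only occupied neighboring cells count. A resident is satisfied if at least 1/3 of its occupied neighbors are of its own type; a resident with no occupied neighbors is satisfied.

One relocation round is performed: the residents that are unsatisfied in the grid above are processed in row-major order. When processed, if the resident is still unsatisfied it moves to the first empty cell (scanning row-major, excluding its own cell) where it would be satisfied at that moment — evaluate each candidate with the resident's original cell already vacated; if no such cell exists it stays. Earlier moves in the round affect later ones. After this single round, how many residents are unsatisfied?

3

Initially unsatisfied (in order): (0,4), (2,1), (3,4).
  (0,4): no empty cell satisfies it; stays.
  (2,1): no empty cell satisfies it; stays.
  (3,4): no empty cell satisfies it; stays.
Resulting grid:
_ _ _ S N
S S S S S
N N S _ S
S S S S N
Unsatisfied now: (0,4), (2,1), (3,4).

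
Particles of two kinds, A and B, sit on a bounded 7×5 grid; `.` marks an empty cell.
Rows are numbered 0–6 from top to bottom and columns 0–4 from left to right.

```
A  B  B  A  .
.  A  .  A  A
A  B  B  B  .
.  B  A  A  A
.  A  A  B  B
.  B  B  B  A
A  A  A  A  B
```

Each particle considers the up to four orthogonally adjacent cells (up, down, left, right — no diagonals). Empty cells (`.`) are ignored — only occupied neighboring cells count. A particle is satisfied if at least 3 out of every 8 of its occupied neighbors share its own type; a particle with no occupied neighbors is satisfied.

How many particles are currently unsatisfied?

Row 0: (0,0)A 0/1 ✗ · (0,1)B 1/3 ✗ · (0,2)B 1/2 ✓ · (0,3)A 1/2 ✓
Row 1: (1,1)A 0/2 ✗ · (1,3)A 2/3 ✓ · (1,4)A 1/1 ✓
Row 2: (2,0)A 0/1 ✗ · (2,1)B 2/4 ✓ · (2,2)B 2/3 ✓ · (2,3)B 1/3 ✗
Row 3: (3,1)B 1/3 ✗ · (3,2)A 2/4 ✓ · (3,3)A 2/4 ✓ · (3,4)A 1/2 ✓
Row 4: (4,1)A 1/3 ✗ · (4,2)A 2/4 ✓ · (4,3)B 2/4 ✓ · (4,4)B 1/3 ✗
Row 5: (5,1)B 1/3 ✗ · (5,2)B 2/4 ✓ · (5,3)B 2/4 ✓ · (5,4)A 0/3 ✗
Row 6: (6,0)A 1/1 ✓ · (6,1)A 2/3 ✓ · (6,2)A 2/3 ✓ · (6,3)A 1/3 ✗ · (6,4)B 0/2 ✗
Unsatisfied: (0,0), (0,1), (1,1), (2,0), (2,3), (3,1), (4,1), (4,4), (5,1), (5,4), (6,3), (6,4) — 12 in total.

12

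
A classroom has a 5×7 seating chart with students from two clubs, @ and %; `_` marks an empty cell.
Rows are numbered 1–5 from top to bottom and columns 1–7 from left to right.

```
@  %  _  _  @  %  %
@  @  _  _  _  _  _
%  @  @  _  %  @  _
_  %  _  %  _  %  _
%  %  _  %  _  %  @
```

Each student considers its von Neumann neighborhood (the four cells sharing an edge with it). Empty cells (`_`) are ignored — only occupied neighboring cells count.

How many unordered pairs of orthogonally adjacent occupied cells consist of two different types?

Scan each occupied cell's neighbors to the right and below so each pair is counted once.
From row 1: 3 unlike of 5 pairs (running 3/5).
From row 2: 1 unlike of 3 pairs (running 4/8).
From row 3: 4 unlike of 5 pairs (running 8/13).
From row 4: 0 unlike of 3 pairs (running 8/16).
From row 5: 1 unlike of 2 pairs (running 9/18).
Total adjacent occupied pairs: 18; unlike-type pairs: 9.

9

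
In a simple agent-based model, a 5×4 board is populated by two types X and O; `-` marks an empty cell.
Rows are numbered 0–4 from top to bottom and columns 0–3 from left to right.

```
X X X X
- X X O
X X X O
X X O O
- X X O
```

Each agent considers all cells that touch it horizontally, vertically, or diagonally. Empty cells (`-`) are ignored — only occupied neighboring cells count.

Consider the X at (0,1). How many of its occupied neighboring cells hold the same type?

Occupied neighbors of (0,1): (0,0)=X, (0,2)=X, (1,1)=X, (1,2)=X.
Same type (X): 4 of 4.

4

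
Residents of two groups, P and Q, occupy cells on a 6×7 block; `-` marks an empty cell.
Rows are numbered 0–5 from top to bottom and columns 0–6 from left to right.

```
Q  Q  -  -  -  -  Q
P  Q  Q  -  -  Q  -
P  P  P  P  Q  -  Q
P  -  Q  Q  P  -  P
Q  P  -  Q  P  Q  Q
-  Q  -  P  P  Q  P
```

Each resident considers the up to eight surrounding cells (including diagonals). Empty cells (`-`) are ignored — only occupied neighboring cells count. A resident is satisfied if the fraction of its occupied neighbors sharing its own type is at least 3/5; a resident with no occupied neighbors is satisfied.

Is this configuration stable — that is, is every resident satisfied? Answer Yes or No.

No

(0,0)Q 2/3 satisfied
(0,1)Q 3/4 satisfied
(0,6)Q 1/1 satisfied
(1,0)P 2/5 not
(1,1)Q 3/7 not
(1,2)Q 2/5 not
(1,5)Q 3/3 satisfied
(2,0)P 3/4 satisfied
(2,1)P 4/7 not
(2,2)P 2/6 not
(2,3)P 2/6 not
(2,4)Q 2/4 not
(2,6)Q 1/2 not
(3,0)P 3/4 satisfied
(3,2)Q 2/6 not
(3,3)Q 3/7 not
(3,4)P 2/6 not
(3,6)P 0/3 not
(4,0)Q 1/3 not
(4,1)P 1/4 not
(4,3)Q 2/6 not
(4,4)P 3/7 not
(4,5)Q 2/7 not
(4,6)Q 2/4 not
(5,1)Q 1/2 not
(5,3)P 2/3 satisfied
(5,4)P 2/5 not
(5,5)Q 2/5 not
(5,6)P 0/3 not
For instance (1,0) has only 2/5 same-type neighbors, below 3/5.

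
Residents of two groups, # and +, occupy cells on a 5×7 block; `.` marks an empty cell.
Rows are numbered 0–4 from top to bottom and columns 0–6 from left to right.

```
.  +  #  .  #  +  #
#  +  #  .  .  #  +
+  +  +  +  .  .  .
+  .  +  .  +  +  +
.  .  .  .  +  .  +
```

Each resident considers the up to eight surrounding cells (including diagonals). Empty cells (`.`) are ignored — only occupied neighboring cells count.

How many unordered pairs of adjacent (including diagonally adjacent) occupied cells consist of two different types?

16

Scan each occupied cell's neighbors to the right and below (and the two forward diagonals) so each pair is counted once.
Row 0: +(0,1)–#(0,2)≠ +(0,1)–+(1,1)= +(0,1)–#(1,2)≠ +(0,1)–#(1,0)≠ #(0,2)–#(1,2)= #(0,2)–+(1,1)≠ #(0,4)–+(0,5)≠ #(0,4)–#(1,5)= +(0,5)–#(0,6)≠ +(0,5)–#(1,5)≠ +(0,5)–+(1,6)= #(0,6)–+(1,6)≠ #(0,6)–#(1,5)=  → 8/13 unlike.
Row 1: #(1,0)–+(1,1)≠ #(1,0)–+(2,0)≠ #(1,0)–+(2,1)≠ +(1,1)–#(1,2)≠ +(1,1)–+(2,1)= +(1,1)–+(2,2)= +(1,1)–+(2,0)= #(1,2)–+(2,2)≠ #(1,2)–+(2,3)≠ #(1,2)–+(2,1)≠ #(1,5)–+(1,6)≠  → 8/11 unlike.
Row 2: +(2,0)–+(2,1)= +(2,0)–+(3,0)= +(2,1)–+(2,2)= +(2,1)–+(3,2)= +(2,1)–+(3,0)= +(2,2)–+(2,3)= +(2,2)–+(3,2)= +(2,3)–+(3,4)= +(2,3)–+(3,2)=  → 0/9 unlike.
Row 3: +(3,4)–+(3,5)= +(3,4)–+(4,4)= +(3,5)–+(3,6)= +(3,5)–+(4,6)= +(3,5)–+(4,4)= +(3,6)–+(4,6)=  → 0/6 unlike.
Total adjacent occupied pairs: 39; unlike-type pairs: 16.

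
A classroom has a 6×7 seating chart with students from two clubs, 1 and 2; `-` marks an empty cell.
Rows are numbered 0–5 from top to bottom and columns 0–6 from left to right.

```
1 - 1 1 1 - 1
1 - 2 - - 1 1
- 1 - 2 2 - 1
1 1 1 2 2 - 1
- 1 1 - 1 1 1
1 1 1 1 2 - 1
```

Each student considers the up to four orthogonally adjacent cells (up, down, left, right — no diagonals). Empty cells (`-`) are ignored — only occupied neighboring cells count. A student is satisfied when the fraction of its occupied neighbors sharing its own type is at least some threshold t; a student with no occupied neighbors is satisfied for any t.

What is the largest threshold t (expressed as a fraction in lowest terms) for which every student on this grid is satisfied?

0/1

Row 0: (0,0)1 1/1 · (0,2)1 1/2 · (0,3)1 2/2 · (0,4)1 1/1 · (0,6)1 1/1
Row 1: (1,0)1 1/1 · (1,2)2 0/1 · (1,5)1 1/1 · (1,6)1 3/3
Row 2: (2,1)1 1/1 · (2,3)2 2/2 · (2,4)2 2/2 · (2,6)1 2/2
Row 3: (3,0)1 1/1 · (3,1)1 4/4 · (3,2)1 2/3 · (3,3)2 2/3 · (3,4)2 2/3 · (3,6)1 2/2
Row 4: (4,1)1 3/3 · (4,2)1 3/3 · (4,4)1 1/3 · (4,5)1 2/2 · (4,6)1 3/3
Row 5: (5,0)1 1/1 · (5,1)1 3/3 · (5,2)1 3/3 · (5,3)1 1/2 · (5,4)2 0/2 · (5,6)1 1/1
The smallest same-type fraction is 0/1 at (1,2), which reduces to 0/1. Any threshold above that leaves this student unsatisfied.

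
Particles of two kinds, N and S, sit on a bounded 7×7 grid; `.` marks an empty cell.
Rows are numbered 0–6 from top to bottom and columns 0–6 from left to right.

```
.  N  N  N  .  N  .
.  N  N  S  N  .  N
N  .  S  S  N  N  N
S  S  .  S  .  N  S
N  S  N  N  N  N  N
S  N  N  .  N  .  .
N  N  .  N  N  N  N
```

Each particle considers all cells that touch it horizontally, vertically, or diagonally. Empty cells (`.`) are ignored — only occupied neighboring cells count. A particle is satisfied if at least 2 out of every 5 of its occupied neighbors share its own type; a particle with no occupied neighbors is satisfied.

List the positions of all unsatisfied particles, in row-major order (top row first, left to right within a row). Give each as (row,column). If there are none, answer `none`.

(1,3), (2,0), (3,3), (3,6), (4,0), (5,0)

(0,1)N 3/3 ok
(0,2)N 4/5 ok
(0,3)N 3/4 ok
(0,5)N 2/2 ok
(1,1)N 4/5 ok
(1,2)N 4/7 ok
(1,3)S 2/7 unhappy
(1,4)N 4/6 ok
(1,6)N 3/3 ok
(2,0)N 1/3 unhappy
(2,2)S 4/6 ok
(2,3)S 3/6 ok
(2,4)N 3/6 ok
(2,5)N 5/6 ok
(2,6)N 3/4 ok
(3,0)S 2/4 ok
(3,1)S 3/6 ok
(3,3)S 2/6 unhappy
(3,5)N 6/7 ok
(3,6)S 0/5 unhappy
(4,0)N 1/5 unhappy
(4,1)S 3/7 ok
(4,2)N 3/6 ok
(4,3)N 4/5 ok
(4,4)N 4/5 ok
(4,5)N 4/5 ok
(4,6)N 2/3 ok
(5,0)S 1/5 unhappy
(5,1)N 5/7 ok
(5,2)N 5/6 ok
(5,4)N 6/6 ok
(6,0)N 2/3 ok
(6,1)N 3/4 ok
(6,3)N 3/3 ok
(6,4)N 3/3 ok
(6,5)N 3/3 ok
(6,6)N 1/1 ok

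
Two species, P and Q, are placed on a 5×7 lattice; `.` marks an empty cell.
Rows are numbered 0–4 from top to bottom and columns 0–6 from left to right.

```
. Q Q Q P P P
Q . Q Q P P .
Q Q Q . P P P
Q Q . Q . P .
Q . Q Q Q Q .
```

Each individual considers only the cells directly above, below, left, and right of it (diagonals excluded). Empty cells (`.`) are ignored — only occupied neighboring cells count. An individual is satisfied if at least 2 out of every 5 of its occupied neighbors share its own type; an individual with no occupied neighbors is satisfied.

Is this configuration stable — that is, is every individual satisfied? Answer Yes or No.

Yes

(0,1)Q 1/1 satisfied
(0,2)Q 3/3 satisfied
(0,3)Q 2/3 satisfied
(0,4)P 2/3 satisfied
(0,5)P 3/3 satisfied
(0,6)P 1/1 satisfied
(1,0)Q 1/1 satisfied
(1,2)Q 3/3 satisfied
(1,3)Q 2/3 satisfied
(1,4)P 3/4 satisfied
(1,5)P 3/3 satisfied
(2,0)Q 3/3 satisfied
(2,1)Q 3/3 satisfied
(2,2)Q 2/2 satisfied
(2,4)P 2/2 satisfied
(2,5)P 4/4 satisfied
(2,6)P 1/1 satisfied
(3,0)Q 3/3 satisfied
(3,1)Q 2/2 satisfied
(3,3)Q 1/1 satisfied
(3,5)P 1/2 satisfied
(4,0)Q 1/1 satisfied
(4,2)Q 1/1 satisfied
(4,3)Q 3/3 satisfied
(4,4)Q 2/2 satisfied
(4,5)Q 1/2 satisfied
All meet the threshold, so the configuration is stable.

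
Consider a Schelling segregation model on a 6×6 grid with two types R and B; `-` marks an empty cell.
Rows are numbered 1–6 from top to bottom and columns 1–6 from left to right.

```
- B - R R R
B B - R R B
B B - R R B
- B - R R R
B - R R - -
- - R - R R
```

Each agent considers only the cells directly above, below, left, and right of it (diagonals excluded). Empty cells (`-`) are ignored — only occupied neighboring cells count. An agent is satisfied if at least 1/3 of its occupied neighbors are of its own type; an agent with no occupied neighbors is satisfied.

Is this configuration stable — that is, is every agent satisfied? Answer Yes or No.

Yes

Row 1: (1,2)B 1/1 ok · (1,4)R 2/2 ok · (1,5)R 3/3 ok · (1,6)R 1/2 ok
Row 2: (2,1)B 2/2 ok · (2,2)B 3/3 ok · (2,4)R 3/3 ok · (2,5)R 3/4 ok · (2,6)B 1/3 ok
Row 3: (3,1)B 2/2 ok · (3,2)B 3/3 ok · (3,4)R 3/3 ok · (3,5)R 3/4 ok · (3,6)B 1/3 ok
Row 4: (4,2)B 1/1 ok · (4,4)R 3/3 ok · (4,5)R 3/3 ok · (4,6)R 1/2 ok
Row 5: (5,1)B 0/0 ok · (5,3)R 2/2 ok · (5,4)R 2/2 ok
Row 6: (6,3)R 1/1 ok · (6,5)R 1/1 ok · (6,6)R 1/1 ok
All meet the threshold, so the configuration is stable.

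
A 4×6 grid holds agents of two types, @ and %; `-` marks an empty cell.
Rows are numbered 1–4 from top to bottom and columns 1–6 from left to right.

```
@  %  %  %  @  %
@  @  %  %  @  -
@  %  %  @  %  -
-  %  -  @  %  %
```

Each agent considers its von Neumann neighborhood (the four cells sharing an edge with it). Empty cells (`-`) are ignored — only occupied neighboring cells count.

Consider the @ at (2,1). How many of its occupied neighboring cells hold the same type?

3

Occupied neighbors of (2,1): (1,1)=@, (3,1)=@, (2,2)=@.
Same type (@): 3 of 3.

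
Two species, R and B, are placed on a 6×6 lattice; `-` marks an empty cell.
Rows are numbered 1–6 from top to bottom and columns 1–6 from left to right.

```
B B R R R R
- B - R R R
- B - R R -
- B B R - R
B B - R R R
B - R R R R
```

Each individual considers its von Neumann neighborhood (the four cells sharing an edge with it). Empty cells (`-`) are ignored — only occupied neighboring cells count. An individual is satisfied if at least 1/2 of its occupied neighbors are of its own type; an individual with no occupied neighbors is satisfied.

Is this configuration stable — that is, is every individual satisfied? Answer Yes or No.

Row 1: (1,1)B 1/1 satisfied · (1,2)B 2/3 satisfied · (1,3)R 1/2 satisfied · (1,4)R 3/3 satisfied · (1,5)R 3/3 satisfied · (1,6)R 2/2 satisfied
Row 2: (2,2)B 2/2 satisfied · (2,4)R 3/3 satisfied · (2,5)R 4/4 satisfied · (2,6)R 2/2 satisfied
Row 3: (3,2)B 2/2 satisfied · (3,4)R 3/3 satisfied · (3,5)R 2/2 satisfied
Row 4: (4,2)B 3/3 satisfied · (4,3)B 1/2 satisfied · (4,4)R 2/3 satisfied · (4,6)R 1/1 satisfied
Row 5: (5,1)B 2/2 satisfied · (5,2)B 2/2 satisfied · (5,4)R 3/3 satisfied · (5,5)R 3/3 satisfied · (5,6)R 3/3 satisfied
Row 6: (6,1)B 1/1 satisfied · (6,3)R 1/1 satisfied · (6,4)R 3/3 satisfied · (6,5)R 3/3 satisfied · (6,6)R 2/2 satisfied
All meet the threshold, so the configuration is stable.

Yes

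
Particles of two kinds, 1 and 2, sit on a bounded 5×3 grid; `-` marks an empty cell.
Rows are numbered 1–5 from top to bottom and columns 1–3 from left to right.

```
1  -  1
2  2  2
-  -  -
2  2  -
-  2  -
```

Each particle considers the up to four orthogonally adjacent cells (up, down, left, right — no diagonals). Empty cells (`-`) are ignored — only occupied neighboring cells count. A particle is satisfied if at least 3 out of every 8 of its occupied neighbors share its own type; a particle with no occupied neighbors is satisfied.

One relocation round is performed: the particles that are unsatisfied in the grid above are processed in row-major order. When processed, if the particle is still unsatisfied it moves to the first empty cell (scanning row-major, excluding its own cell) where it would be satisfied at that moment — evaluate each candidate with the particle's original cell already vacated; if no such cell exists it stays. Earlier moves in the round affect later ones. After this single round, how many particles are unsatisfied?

Initially unsatisfied (in order): (1,1), (1,3).
  (1,1) → (1,2).
  (1,3): now satisfied by earlier moves; stays.
Resulting grid:
- 1 1
2 2 2
- - -
2 2 -
- 2 -
All satisfied now.

0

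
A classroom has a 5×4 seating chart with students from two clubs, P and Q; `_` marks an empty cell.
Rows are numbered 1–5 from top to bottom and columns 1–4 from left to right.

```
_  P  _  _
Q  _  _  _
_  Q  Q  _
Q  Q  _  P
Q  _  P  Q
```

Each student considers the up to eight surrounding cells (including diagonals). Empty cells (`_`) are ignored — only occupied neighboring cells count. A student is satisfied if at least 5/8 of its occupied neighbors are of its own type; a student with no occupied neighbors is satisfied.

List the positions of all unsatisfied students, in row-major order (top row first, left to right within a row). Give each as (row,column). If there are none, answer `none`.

(1,2), (2,1), (4,4), (5,3), (5,4)

(1,2)P 0/1 not
(2,1)Q 1/2 not
(3,2)Q 4/4 satisfied
(3,3)Q 2/3 satisfied
(4,1)Q 3/3 satisfied
(4,2)Q 4/5 satisfied
(4,4)P 1/3 not
(5,1)Q 2/2 satisfied
(5,3)P 1/3 not
(5,4)Q 0/2 not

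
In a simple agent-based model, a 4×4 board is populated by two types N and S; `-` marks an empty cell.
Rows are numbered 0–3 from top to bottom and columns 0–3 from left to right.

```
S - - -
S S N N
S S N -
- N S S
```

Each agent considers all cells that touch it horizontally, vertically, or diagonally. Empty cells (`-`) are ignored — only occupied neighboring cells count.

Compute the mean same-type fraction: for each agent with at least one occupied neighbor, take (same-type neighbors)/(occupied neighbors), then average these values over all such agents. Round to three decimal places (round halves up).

(0,0)S 2/2
(1,0)S 4/4
(1,1)S 4/6
(1,2)N 2/4
(1,3)N 2/2
(2,0)S 3/4
(2,1)S 4/7
(2,2)N 3/7
(3,1)N 1/4
(3,2)S 2/4
(3,3)S 1/2
Sum over 11 agents: 2/2 + 4/4 + 4/6 + 2/4 + 2/2 + 3/4 + 4/7 + 3/7 + 1/4 + 2/4 + 1/2 = 43/6; mean = 43/6 ÷ 11 = 43/66 = 0.651515… → 0.652.

0.652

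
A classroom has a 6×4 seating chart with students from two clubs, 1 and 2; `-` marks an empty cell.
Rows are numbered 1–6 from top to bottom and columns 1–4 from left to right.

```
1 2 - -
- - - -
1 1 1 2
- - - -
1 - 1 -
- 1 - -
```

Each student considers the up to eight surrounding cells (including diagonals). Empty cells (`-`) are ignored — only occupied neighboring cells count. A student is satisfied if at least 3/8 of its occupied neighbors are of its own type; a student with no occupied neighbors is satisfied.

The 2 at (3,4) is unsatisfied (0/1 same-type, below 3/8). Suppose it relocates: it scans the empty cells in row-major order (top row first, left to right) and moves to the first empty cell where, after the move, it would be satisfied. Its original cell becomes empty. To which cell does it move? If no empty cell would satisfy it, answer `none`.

Vacating (3,4). Empty cells in order:
  (1,3): 1/1 same-type → satisfied — stop here.

(1,3)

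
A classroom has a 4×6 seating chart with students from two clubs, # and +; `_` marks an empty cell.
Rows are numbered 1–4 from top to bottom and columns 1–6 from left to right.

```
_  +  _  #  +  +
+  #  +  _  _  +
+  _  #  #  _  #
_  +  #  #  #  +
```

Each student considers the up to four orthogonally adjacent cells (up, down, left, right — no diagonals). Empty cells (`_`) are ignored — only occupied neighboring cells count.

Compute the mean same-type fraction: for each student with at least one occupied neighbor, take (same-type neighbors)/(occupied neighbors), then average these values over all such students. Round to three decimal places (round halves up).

0.431

(1,2)+ 0/1
(1,4)# 0/1
(1,5)+ 1/2
(1,6)+ 2/2
(2,1)+ 1/2
(2,2)# 0/3
(2,3)+ 0/2
(2,6)+ 1/2
(3,1)+ 1/1
(3,3)# 2/3
(3,4)# 2/2
(3,6)# 0/2
(4,2)+ 0/1
(4,3)# 2/3
(4,4)# 3/3
(4,5)# 1/2
(4,6)+ 0/2
Sum over 17 students: 0/1 + 0/1 + 1/2 + 2/2 + 1/2 + 0/3 + 0/2 + 1/2 + 1/1 + 2/3 + 2/2 + 0/2 + 0/1 + 2/3 + 3/3 + 1/2 + 0/2 = 22/3; mean = 22/3 ÷ 17 = 22/51 = 0.431372… → 0.431.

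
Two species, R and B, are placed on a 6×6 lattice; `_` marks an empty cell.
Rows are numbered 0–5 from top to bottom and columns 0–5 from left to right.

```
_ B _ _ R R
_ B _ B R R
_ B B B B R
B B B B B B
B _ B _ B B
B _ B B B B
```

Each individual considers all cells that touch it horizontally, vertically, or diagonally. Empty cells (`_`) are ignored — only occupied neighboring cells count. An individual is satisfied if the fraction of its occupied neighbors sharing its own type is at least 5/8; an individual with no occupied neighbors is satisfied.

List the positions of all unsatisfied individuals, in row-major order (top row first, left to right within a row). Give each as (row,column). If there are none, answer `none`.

Row 0: (0,1)B 1/1 ✓ · (0,4)R 3/4 ✓ · (0,5)R 3/3 ✓
Row 1: (1,1)B 3/3 ✓ · (1,3)B 3/5 ✗ · (1,4)R 4/7 ✗ · (1,5)R 4/5 ✓
Row 2: (2,1)B 5/5 ✓ · (2,2)B 7/7 ✓ · (2,3)B 6/7 ✓ · (2,4)B 5/8 ✓ · (2,5)R 2/5 ✗
Row 3: (3,0)B 3/3 ✓ · (3,1)B 6/6 ✓ · (3,2)B 6/6 ✓ · (3,3)B 7/7 ✓ · (3,4)B 6/7 ✓ · (3,5)B 4/5 ✓
Row 4: (4,0)B 3/3 ✓ · (4,2)B 5/5 ✓ · (4,4)B 7/7 ✓ · (4,5)B 5/5 ✓
Row 5: (5,0)B 1/1 ✓ · (5,2)B 2/2 ✓ · (5,3)B 4/4 ✓ · (5,4)B 4/4 ✓ · (5,5)B 3/3 ✓

(1,3), (1,4), (2,5)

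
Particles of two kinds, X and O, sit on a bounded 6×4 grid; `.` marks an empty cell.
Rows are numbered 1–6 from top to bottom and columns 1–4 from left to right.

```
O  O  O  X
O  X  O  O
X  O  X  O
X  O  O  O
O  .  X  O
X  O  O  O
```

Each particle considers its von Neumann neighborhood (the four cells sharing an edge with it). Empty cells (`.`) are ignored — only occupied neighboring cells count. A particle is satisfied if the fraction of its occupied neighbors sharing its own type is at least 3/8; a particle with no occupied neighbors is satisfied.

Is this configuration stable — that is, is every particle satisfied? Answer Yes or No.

Row 1: (1,1)O 2/2 ✓ · (1,2)O 2/3 ✓ · (1,3)O 2/3 ✓ · (1,4)X 0/2 ✗
Row 2: (2,1)O 1/3 ✗ · (2,2)X 0/4 ✗ · (2,3)O 2/4 ✓ · (2,4)O 2/3 ✓
Row 3: (3,1)X 1/3 ✗ · (3,2)O 1/4 ✗ · (3,3)X 0/4 ✗ · (3,4)O 2/3 ✓
Row 4: (4,1)X 1/3 ✗ · (4,2)O 2/3 ✓ · (4,3)O 2/4 ✓ · (4,4)O 3/3 ✓
Row 5: (5,1)O 0/2 ✗ · (5,3)X 0/3 ✗ · (5,4)O 2/3 ✓
Row 6: (6,1)X 0/2 ✗ · (6,2)O 1/2 ✓ · (6,3)O 2/3 ✓ · (6,4)O 2/2 ✓
For instance (1,4) has only 0/2 same-type neighbors, below 3/8.

No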